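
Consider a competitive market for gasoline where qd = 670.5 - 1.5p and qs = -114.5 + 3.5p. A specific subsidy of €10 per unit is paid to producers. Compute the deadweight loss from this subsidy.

Deadweight loss = €52.5

Pre-subsidy: 670.5 - 1.5p = -114.5 + 3.5p gives p* = 157, q* = 435.
With the subsidy, sellers receive ps = pb + 10 for each unit, where pb is the price buyers pay.
Supply in terms of pb becomes qs = -114.5 + 3.5(pb + 10) = -79.5 + 3.5pb. Setting this equal to demand: 670.5 - 1.5pb = -79.5 + 3.5pb, so pb = 150.
Sellers receive ps = 150 + 10 = 160; q' = 670.5 − 1.5·150 = 445.5.
The subsidy expands output by 445.5 − 435 = 10.5 past the efficient level; on those units the gap between marginal cost and willingness to pay runs from 0 up to 10.
DWL = ½ × 10 × 10.5 = 52.5.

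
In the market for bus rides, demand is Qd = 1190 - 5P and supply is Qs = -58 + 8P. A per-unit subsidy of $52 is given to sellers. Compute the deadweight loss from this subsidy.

Deadweight loss = $4160

Pre-subsidy: 1190 - 5P = -58 + 8P gives P* = 96, Q* = 710.
With the subsidy, sellers receive Ps = Pb + 52 for each unit, where Pb is the price buyers pay.
Supply in terms of Pb becomes Qs = -58 + 8(Pb + 52) = 358 + 8Pb. Setting this equal to demand: 1190 - 5Pb = 358 + 8Pb, so Pb = 64.
Sellers receive Ps = 64 + 52 = 116; Q' = 1190 − 5·64 = 870.
The subsidy expands output by 870 − 710 = 160 past the efficient level; on those units the gap between marginal cost and willingness to pay runs from 0 up to 52.
DWL = ½ × 52 × 160 = 4160.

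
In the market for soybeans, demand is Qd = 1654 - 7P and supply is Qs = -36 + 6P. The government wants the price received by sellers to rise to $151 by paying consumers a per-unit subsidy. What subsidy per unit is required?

Required subsidy s = $39 per unit

At a seller price of 151, quantity supplied is -36 + 6·151 = 870.
Buyers absorb 870 only when they pay Pb with 1654 − 7·Pb = 870, i.e. Pb = 112.
s = Ps − Pb = 151 − 112 = 39.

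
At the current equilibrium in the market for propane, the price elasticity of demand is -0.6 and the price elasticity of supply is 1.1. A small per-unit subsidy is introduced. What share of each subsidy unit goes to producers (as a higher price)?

Producer share = 6/17

For a small subsidy around the equilibrium, the benefit split depends on the relative slopes, which at a point are proportional to the elasticities.
Buyer share = εs/(εs + |εd|) = 1.1/(1.1 + 0.6) = 11/17; seller share = |εd|/(εs + |εd|) = 6/17.
So producers capture 6/17 of the subsidy.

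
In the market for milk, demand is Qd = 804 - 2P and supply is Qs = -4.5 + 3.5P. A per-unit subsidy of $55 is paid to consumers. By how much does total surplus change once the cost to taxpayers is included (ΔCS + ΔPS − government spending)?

Net change in total surplus = -$1925

Pre-subsidy: 804 - 2P = -4.5 + 3.5P gives P* = 147, Q* = 510.
With the rebate, buyers effectively pay Pb = Ps − 55, where Ps is the price sellers receive.
Demand in terms of Ps becomes Qd = 804 − 2(Ps − 55) = 914 - 2Ps. Setting this equal to supply: 914 - 2Ps = -4.5 + 3.5Ps, so Ps = 167.
Buyers pay Pb = 167 − 55 = 112; Q' = -4.5 + 3.5·167 = 580.
ΔCS = ½(510 + 580)(147 − 112) = 19075; ΔPS = ½(510 + 580)(167 − 147) = 10900.
Government spending = 55 × 580 = 31900.
Net change = 19075 + 10900 − 31900 = -1925. The loss equals the DWL triangle ½·55·70.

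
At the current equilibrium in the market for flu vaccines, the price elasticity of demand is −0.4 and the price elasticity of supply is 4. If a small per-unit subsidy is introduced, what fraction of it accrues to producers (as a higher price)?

Producer share = 1/11

For a small subsidy around the equilibrium, the benefit split depends on the relative slopes, which at a point are proportional to the elasticities.
Buyer share = εs/(εs + |εd|) = 4/(4 + 0.4) = 10/11; seller share = |εd|/(εs + |εd|) = 1/11.
So producers capture 1/11 of the subsidy.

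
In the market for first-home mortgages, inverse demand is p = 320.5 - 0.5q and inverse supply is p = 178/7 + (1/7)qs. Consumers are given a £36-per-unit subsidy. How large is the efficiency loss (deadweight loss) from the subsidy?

Deadweight loss = £1008

Pre-subsidy: 320.5 - 0.5q = 178/7 + (1/7)q gives q* = 459 and p* = 91.
With the rebate, buyers effectively pay pb = ps − 36, where ps is the price sellers receive.
On the curves, pb = 320.5 - 0.5q and ps = 178/7 + (1/7)q; the wedge ps − pb = 36 gives 178/7 + (1/7)q − (320.5 - 0.5q) = 36, so q' = 515.
Then pb = 320.5 − 0.5·515 = 63 and ps = 178/7 + (1/7)·515 = 99.
The subsidy expands output by 515 − 459 = 56 past the efficient level; on those units the gap between marginal cost and willingness to pay runs from 0 up to 36.
DWL = ½ × 36 × 56 = 1008.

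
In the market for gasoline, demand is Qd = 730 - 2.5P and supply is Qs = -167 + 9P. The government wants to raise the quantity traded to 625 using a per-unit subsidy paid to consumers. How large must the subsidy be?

At Q = 625, invert demand for the buyer price: Pb = (730 − 625)/2.5 = 42; invert supply for the seller price: Ps = (625 − (-167))/9 = 88.
The subsidy must fill the gap: s = Ps − Pb = 88 − 42 = 46.

Required subsidy s = 46 per unit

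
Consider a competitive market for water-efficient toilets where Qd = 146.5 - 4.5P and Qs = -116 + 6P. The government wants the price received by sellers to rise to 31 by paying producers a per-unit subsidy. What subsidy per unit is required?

Required subsidy s = 14 per unit

At a seller price of 31, quantity supplied is -116 + 6·31 = 70.
Buyers absorb 70 only when they pay Pb with 146.5 − 4.5·Pb = 70, i.e. Pb = 17.
s = Ps − Pb = 31 − 17 = 14.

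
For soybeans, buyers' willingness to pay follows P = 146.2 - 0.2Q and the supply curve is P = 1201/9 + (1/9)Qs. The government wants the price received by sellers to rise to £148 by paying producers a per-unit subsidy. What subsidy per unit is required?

At a seller price of 148, quantity supplied is -1201 + 9·148 = 131.
Buyers absorb 131 only when they pay Pb = 146.2 − 0.2·131 = 120.
s = Ps − Pb = 148 − 120 = 28.

Required subsidy s = £28 per unit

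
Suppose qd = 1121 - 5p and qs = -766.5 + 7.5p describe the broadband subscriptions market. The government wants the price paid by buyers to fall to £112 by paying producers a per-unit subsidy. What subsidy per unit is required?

Required subsidy s = £65 per unit

At a buyer price of 112, quantity demanded is 1121 − 5·112 = 561.
Sellers supply 561 only when they receive ps with -766.5 + 7.5·ps = 561, i.e. ps = 177.
s = ps − pb = 177 − 112 = 65.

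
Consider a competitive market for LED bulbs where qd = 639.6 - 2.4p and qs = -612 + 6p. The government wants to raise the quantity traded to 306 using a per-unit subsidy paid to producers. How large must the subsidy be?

At q = 306, invert demand for the buyer price: pb = (639.6 − 306)/2.4 = 139; invert supply for the seller price: ps = (306 − (-612))/6 = 153.
The subsidy must fill the gap: s = ps − pb = 153 − 139 = 14.

Required subsidy s = 14 per unit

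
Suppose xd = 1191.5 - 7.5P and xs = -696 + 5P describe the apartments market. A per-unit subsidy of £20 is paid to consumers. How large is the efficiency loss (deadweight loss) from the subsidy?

Deadweight loss = £600

Pre-subsidy: 1191.5 - 7.5P = -696 + 5P gives P* = 151, x* = 59.
With the rebate, buyers effectively pay Pb = Ps − 20, where Ps is the price sellers receive.
Demand in terms of Ps becomes xd = 1191.5 − 7.5(Ps − 20) = 1341.5 - 7.5Ps. Setting this equal to supply: 1341.5 - 7.5Ps = -696 + 5Ps, so Ps = 163.
Buyers pay Pb = 163 − 20 = 143; x' = -696 + 5·163 = 119.
The subsidy expands output by 119 − 59 = 60 past the efficient level; on those units the gap between marginal cost and willingness to pay runs from 0 up to 20.
DWL = ½ × 20 × 60 = 600.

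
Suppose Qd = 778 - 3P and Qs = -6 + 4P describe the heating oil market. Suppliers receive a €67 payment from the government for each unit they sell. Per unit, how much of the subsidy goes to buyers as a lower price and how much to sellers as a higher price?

Buyers gain 268/7 per unit; sellers gain 201/7 per unit

Pre-subsidy: 778 - 3P = -6 + 4P gives P* = 112, Q* = 442.
With the subsidy, sellers receive Ps = Pb + 67 for each unit, where Pb is the price buyers pay.
Supply in terms of Pb becomes Qs = -6 + 4(Pb + 67) = 262 + 4Pb. Setting this equal to demand: 778 - 3Pb = 262 + 4Pb, so Pb = 516/7.
Sellers receive Ps = 516/7 + 67 = 985/7; Q' = 778 − 3·(516/7) = 3898/7.
Buyers' price falls by P* − Pb = 112 − 516/7 = 268/7; sellers' price rises by Ps − P* = 985/7 − 112 = 201/7.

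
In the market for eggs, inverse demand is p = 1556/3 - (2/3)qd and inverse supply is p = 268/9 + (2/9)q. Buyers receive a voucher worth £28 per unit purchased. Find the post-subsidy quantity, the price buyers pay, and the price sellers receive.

q' = 581.5; buyers pay £131; sellers receive £159

Pre-subsidy: 1556/3 - (2/3)q = 268/9 + (2/9)q gives q* = 550 and p* = 152.
With the rebate, buyers effectively pay pb = ps − 28, where ps is the price sellers receive.
On the curves, pb = 1556/3 - (2/3)q and ps = 268/9 + (2/9)q; the wedge ps − pb = 28 gives 268/9 + (2/9)q − (1556/3 - (2/3)q) = 28, so q' = 581.5.
Then pb = 1556/3 − (2/3)·581.5 = 131 and ps = 268/9 + (2/9)·581.5 = 159.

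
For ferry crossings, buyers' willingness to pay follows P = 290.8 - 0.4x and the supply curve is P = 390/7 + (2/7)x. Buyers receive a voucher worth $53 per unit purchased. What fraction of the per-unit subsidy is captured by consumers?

Pre-subsidy: 290.8 - 0.4x = 390/7 + (2/7)x gives x* = 2057/6 and P* = 461/3.
With the rebate, buyers effectively pay Pb = Ps − 53, where Ps is the price sellers receive.
On the curves, Pb = 290.8 - 0.4x and Ps = 390/7 + (2/7)x; the wedge Ps − Pb = 53 gives 390/7 + (2/7)x − (290.8 - 0.4x) = 53, so x' = 420.125.
Then Pb = 290.8 − 0.4·420.125 = 122.75 and Ps = 390/7 + (2/7)·420.125 = 175.75.
Buyers' price falls by P* − Pb = 461/3 − 122.75 = 371/12; sellers' price rises by Ps − P* = 175.75 − 461/3 = 265/12.
So consumers capture (371/12)/53 = 7/12 of each unit of subsidy.

Consumer share = 7/12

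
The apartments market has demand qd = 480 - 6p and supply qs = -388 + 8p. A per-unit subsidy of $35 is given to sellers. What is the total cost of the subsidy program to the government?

Government cost = $7980

Pre-subsidy: 480 - 6p = -388 + 8p gives p* = 62, q* = 108.
With the subsidy, sellers receive ps = pb + 35 for each unit, where pb is the price buyers pay.
Supply in terms of pb becomes qs = -388 + 8(pb + 35) = -108 + 8pb. Setting this equal to demand: 480 - 6pb = -108 + 8pb, so pb = 42.
Sellers receive ps = 42 + 35 = 77; q' = 480 − 6·42 = 228.
Government outlay = subsidy × quantity = 35 × 228 = 7980.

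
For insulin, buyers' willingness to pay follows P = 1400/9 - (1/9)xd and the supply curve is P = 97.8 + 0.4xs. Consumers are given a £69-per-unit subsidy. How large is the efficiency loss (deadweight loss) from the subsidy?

Deadweight loss = £4657.5

Pre-subsidy: 1400/9 - (1/9)x = 97.8 + 0.4x gives x* = 113 and P* = 143.
With the rebate, buyers effectively pay Pb = Ps − 69, where Ps is the price sellers receive.
On the curves, Pb = 1400/9 - (1/9)x and Ps = 97.8 + 0.4x; the wedge Ps − Pb = 69 gives 97.8 + 0.4x − (1400/9 - (1/9)x) = 69, so x' = 248.
Then Pb = 1400/9 − (1/9)·248 = 128 and Ps = 97.8 + 0.4·248 = 197.
The subsidy expands output by 248 − 113 = 135 past the efficient level; on those units the gap between marginal cost and willingness to pay runs from 0 up to 69.
DWL = ½ × 69 × 135 = 4657.5.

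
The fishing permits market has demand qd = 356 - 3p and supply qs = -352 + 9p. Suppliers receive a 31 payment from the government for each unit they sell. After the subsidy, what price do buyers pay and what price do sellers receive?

Buyers pay 35.75; sellers receive 66.75

Pre-subsidy: 356 - 3p = -352 + 9p gives p* = 59, q* = 179.
With the subsidy, sellers receive ps = pb + 31 for each unit, where pb is the price buyers pay.
Supply in terms of pb becomes qs = -352 + 9(pb + 31) = -73 + 9pb. Setting this equal to demand: 356 - 3pb = -73 + 9pb, so pb = 35.75.
Sellers receive ps = 35.75 + 31 = 66.75; q' = 356 − 3·35.75 = 248.75.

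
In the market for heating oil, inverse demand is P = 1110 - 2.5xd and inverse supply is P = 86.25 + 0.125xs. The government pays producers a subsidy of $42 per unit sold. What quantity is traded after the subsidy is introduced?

Pre-subsidy: 1110 - 2.5x = 86.25 + 0.125x gives x* = 390 and P* = 135.
With the subsidy, sellers receive Ps = Pb + 42 for each unit, where Pb is the price buyers pay.
On the curves, Pb = 1110 - 2.5x and Ps = 86.25 + 0.125x; the wedge Ps − Pb = 42 gives 86.25 + 0.125x − (1110 - 2.5x) = 42, so x' = 406.
Then Pb = 1110 − 2.5·406 = 95 and Ps = 86.25 + 0.125·406 = 137.

x' = 406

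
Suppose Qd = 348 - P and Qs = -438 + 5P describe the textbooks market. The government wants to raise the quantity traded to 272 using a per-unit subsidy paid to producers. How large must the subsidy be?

At Q = 272, invert demand for the buyer price: Pb = (348 − 272)/1 = 76; invert supply for the seller price: Ps = (272 − (-438))/5 = 142.
The subsidy must fill the gap: s = Ps − Pb = 142 − 76 = 66.

Required subsidy s = 66 per unit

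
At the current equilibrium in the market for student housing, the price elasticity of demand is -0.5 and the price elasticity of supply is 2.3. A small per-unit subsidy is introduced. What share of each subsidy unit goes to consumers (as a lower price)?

For a small subsidy around the equilibrium, the benefit split depends on the relative slopes, which at a point are proportional to the elasticities.
Buyer share = εs/(εs + |εd|) = 2.3/(2.3 + 0.5) = 23/28; seller share = |εd|/(εs + |εd|) = 5/28.

Consumer share = 23/28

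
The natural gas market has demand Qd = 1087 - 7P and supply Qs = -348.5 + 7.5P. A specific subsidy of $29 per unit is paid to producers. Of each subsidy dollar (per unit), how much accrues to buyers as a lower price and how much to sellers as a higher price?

Pre-subsidy: 1087 - 7P = -348.5 + 7.5P gives P* = 99, Q* = 394.
With the subsidy, sellers receive Ps = Pb + 29 for each unit, where Pb is the price buyers pay.
Supply in terms of Pb becomes Qs = -348.5 + 7.5(Pb + 29) = -131 + 7.5Pb. Setting this equal to demand: 1087 - 7Pb = -131 + 7.5Pb, so Pb = 84.
Sellers receive Ps = 84 + 29 = 113; Q' = 1087 − 7·84 = 499.
Buyers' price falls by P* − Pb = 99 − 84 = 15; sellers' price rises by Ps − P* = 113 − 99 = 14.

Buyers gain $15 per unit; sellers gain $14 per unit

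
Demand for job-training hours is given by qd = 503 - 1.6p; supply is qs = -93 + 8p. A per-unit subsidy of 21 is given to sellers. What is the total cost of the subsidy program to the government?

Government cost = 9065

Pre-subsidy: 503 - 1.6p = -93 + 8p gives p* = 745/12, q* = 1211/3.
With the subsidy, sellers receive ps = pb + 21 for each unit, where pb is the price buyers pay.
Supply in terms of pb becomes qs = -93 + 8(pb + 21) = 75 + 8pb. Setting this equal to demand: 503 - 1.6pb = 75 + 8pb, so pb = 535/12.
Sellers receive ps = 535/12 + 21 = 787/12; q' = 503 − 1.6·(535/12) = 1295/3.
Government outlay = subsidy × quantity = 21 × 1295/3 = 9065.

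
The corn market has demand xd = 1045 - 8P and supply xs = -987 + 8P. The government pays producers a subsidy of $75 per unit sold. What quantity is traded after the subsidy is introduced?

x' = 329

Pre-subsidy: 1045 - 8P = -987 + 8P gives P* = 127, x* = 29.
With the subsidy, sellers receive Ps = Pb + 75 for each unit, where Pb is the price buyers pay.
Supply in terms of Pb becomes xs = -987 + 8(Pb + 75) = -387 + 8Pb. Setting this equal to demand: 1045 - 8Pb = -387 + 8Pb, so Pb = 89.5.
Sellers receive Ps = 89.5 + 75 = 164.5; x' = 1045 − 8·89.5 = 329.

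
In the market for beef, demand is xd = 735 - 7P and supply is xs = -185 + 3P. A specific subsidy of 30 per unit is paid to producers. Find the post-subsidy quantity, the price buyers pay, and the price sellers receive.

x' = 154; buyers pay 83; sellers receive 113

Pre-subsidy: 735 - 7P = -185 + 3P gives P* = 92, x* = 91.
With the subsidy, sellers receive Ps = Pb + 30 for each unit, where Pb is the price buyers pay.
Supply in terms of Pb becomes xs = -185 + 3(Pb + 30) = -95 + 3Pb. Setting this equal to demand: 735 - 7Pb = -95 + 3Pb, so Pb = 83.
Sellers receive Ps = 83 + 30 = 113; x' = 735 − 7·83 = 154.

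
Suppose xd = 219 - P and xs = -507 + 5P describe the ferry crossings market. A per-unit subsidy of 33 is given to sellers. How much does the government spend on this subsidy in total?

Government cost = 4141.5

Pre-subsidy: 219 - P = -507 + 5P gives P* = 121, x* = 98.
With the subsidy, sellers receive Ps = Pb + 33 for each unit, where Pb is the price buyers pay.
Supply in terms of Pb becomes xs = -507 + 5(Pb + 33) = -342 + 5Pb. Setting this equal to demand: 219 - Pb = -342 + 5Pb, so Pb = 93.5.
Sellers receive Ps = 93.5 + 33 = 126.5; x' = 219 − 1·93.5 = 125.5.
Government outlay = subsidy × quantity = 33 × 125.5 = 4141.5.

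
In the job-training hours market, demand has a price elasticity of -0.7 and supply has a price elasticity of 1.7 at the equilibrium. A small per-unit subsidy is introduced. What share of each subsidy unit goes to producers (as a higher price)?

For a small subsidy around the equilibrium, the benefit split depends on the relative slopes, which at a point are proportional to the elasticities.
Buyer share = εs/(εs + |εd|) = 1.7/(1.7 + 0.7) = 17/24; seller share = |εd|/(εs + |εd|) = 7/24.
So producers capture 7/24 of the subsidy.

Producer share = 7/24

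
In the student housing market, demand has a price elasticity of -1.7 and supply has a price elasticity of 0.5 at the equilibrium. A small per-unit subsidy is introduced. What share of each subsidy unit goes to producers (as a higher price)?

Producer share = 17/22

For a small subsidy around the equilibrium, the benefit split depends on the relative slopes, which at a point are proportional to the elasticities.
Buyer share = εs/(εs + |εd|) = 0.5/(0.5 + 1.7) = 5/22; seller share = |εd|/(εs + |εd|) = 17/22.
So producers capture 17/22 of the subsidy.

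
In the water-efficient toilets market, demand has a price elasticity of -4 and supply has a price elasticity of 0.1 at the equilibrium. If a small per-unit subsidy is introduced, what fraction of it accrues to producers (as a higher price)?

For a small subsidy around the equilibrium, the benefit split depends on the relative slopes, which at a point are proportional to the elasticities.
Buyer share = εs/(εs + |εd|) = 0.1/(0.1 + 4) = 1/41; seller share = |εd|/(εs + |εd|) = 40/41.
So producers capture 40/41 of the subsidy.

Producer share = 40/41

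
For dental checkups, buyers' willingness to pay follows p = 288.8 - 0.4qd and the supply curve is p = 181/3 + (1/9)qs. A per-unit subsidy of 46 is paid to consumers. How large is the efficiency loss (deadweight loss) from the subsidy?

Pre-subsidy: 288.8 - 0.4q = 181/3 + (1/9)q gives q* = 447 and p* = 110.
With the rebate, buyers effectively pay pb = ps − 46, where ps is the price sellers receive.
On the curves, pb = 288.8 - 0.4q and ps = 181/3 + (1/9)q; the wedge ps − pb = 46 gives 181/3 + (1/9)q − (288.8 - 0.4q) = 46, so q' = 537.
Then pb = 288.8 − 0.4·537 = 74 and ps = 181/3 + (1/9)·537 = 120.
The subsidy expands output by 537 − 447 = 90 past the efficient level; on those units the gap between marginal cost and willingness to pay runs from 0 up to 46.
DWL = ½ × 46 × 90 = 2070.

Deadweight loss = 2070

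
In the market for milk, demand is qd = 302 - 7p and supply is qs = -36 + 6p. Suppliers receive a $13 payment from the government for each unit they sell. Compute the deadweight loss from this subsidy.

Pre-subsidy: 302 - 7p = -36 + 6p gives p* = 26, q* = 120.
With the subsidy, sellers receive ps = pb + 13 for each unit, where pb is the price buyers pay.
Supply in terms of pb becomes qs = -36 + 6(pb + 13) = 42 + 6pb. Setting this equal to demand: 302 - 7pb = 42 + 6pb, so pb = 20.
Sellers receive ps = 20 + 13 = 33; q' = 302 − 7·20 = 162.
The subsidy expands output by 162 − 120 = 42 past the efficient level; on those units the gap between marginal cost and willingness to pay runs from 0 up to 13.
DWL = ½ × 13 × 42 = 273.

Deadweight loss = $273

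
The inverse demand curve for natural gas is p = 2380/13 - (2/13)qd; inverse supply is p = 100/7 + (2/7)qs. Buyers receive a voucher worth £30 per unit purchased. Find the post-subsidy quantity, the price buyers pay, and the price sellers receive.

q' = 452.25; buyers pay £113.5; sellers receive £143.5

Pre-subsidy: 2380/13 - (2/13)q = 100/7 + (2/7)q gives q* = 384 and p* = 124.
With the rebate, buyers effectively pay pb = ps − 30, where ps is the price sellers receive.
On the curves, pb = 2380/13 - (2/13)q and ps = 100/7 + (2/7)q; the wedge ps − pb = 30 gives 100/7 + (2/7)q − (2380/13 - (2/13)q) = 30, so q' = 452.25.
Then pb = 2380/13 − (2/13)·452.25 = 113.5 and ps = 100/7 + (2/7)·452.25 = 143.5.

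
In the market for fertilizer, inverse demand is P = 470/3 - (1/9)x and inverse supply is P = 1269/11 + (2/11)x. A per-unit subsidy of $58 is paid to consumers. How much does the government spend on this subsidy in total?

Pre-subsidy: 470/3 - (1/9)x = 1269/11 + (2/11)x gives x* = 141 and P* = 141.
With the rebate, buyers effectively pay Pb = Ps − 58, where Ps is the price sellers receive.
On the curves, Pb = 470/3 - (1/9)x and Ps = 1269/11 + (2/11)x; the wedge Ps − Pb = 58 gives 1269/11 + (2/11)x − (470/3 - (1/9)x) = 58, so x' = 339.
Then Pb = 470/3 − (1/9)·339 = 119 and Ps = 1269/11 + (2/11)·339 = 177.
Government outlay = subsidy × quantity = 58 × 339 = 19662.

Government cost = $19662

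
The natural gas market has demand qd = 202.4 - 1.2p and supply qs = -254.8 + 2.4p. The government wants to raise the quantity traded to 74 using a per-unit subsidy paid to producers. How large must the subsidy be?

At q = 74, invert demand for the buyer price: pb = (202.4 − 74)/1.2 = 107; invert supply for the seller price: ps = (74 − (-254.8))/2.4 = 137.
The subsidy must fill the gap: s = ps − pb = 137 − 107 = 30.

Required subsidy s = 30 per unit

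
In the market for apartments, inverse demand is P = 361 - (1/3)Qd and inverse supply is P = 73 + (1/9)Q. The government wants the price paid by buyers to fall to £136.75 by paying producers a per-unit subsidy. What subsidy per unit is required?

Required subsidy s = £11 per unit

At a buyer price of 136.75, quantity demanded is 1083 − 3·136.75 = 672.75.
Sellers supply 672.75 only when they receive Ps = 73 + (1/9)·672.75 = 147.75.
s = Ps − Pb = 147.75 − 136.75 = 11.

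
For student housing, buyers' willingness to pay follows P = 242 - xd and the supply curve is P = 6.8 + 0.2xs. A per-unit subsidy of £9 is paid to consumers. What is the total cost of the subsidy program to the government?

Government cost = £1831.5

Pre-subsidy: 242 - x = 6.8 + 0.2x gives x* = 196 and P* = 46.
With the rebate, buyers effectively pay Pb = Ps − 9, where Ps is the price sellers receive.
On the curves, Pb = 242 - x and Ps = 6.8 + 0.2x; the wedge Ps − Pb = 9 gives 6.8 + 0.2x − (242 - x) = 9, so x' = 203.5.
Then Pb = 242 − 1·203.5 = 38.5 and Ps = 6.8 + 0.2·203.5 = 47.5.
Government outlay = subsidy × quantity = 9 × 203.5 = 1831.5.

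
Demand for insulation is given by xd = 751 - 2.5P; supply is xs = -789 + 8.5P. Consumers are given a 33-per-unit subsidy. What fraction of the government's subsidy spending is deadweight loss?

DWL / government spending = 255/3718

Pre-subsidy: 751 - 2.5P = -789 + 8.5P gives P* = 140, x* = 401.
With the rebate, buyers effectively pay Pb = Ps − 33, where Ps is the price sellers receive.
Demand in terms of Ps becomes xd = 751 − 2.5(Ps − 33) = 833.5 - 2.5Ps. Setting this equal to supply: 833.5 - 2.5Ps = -789 + 8.5Ps, so Ps = 147.5.
Buyers pay Pb = 147.5 − 33 = 114.5; x' = -789 + 8.5·147.5 = 464.75.
ΔCS = ½(401 + 464.75)(140 − 114.5) = 11038.3125; ΔPS = ½(401 + 464.75)(147.5 − 140) = 3246.5625.
Government spending = 33 × 464.75 = 15336.75.
DWL = ½ × 33 × (464.75 − 401) = 1051.875; fraction = 1051.875 / 15336.75 = 255/3718.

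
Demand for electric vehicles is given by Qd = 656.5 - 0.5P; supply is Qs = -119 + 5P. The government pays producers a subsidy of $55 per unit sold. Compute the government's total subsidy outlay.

Pre-subsidy: 656.5 - 0.5P = -119 + 5P gives P* = 141, Q* = 586.
With the subsidy, sellers receive Ps = Pb + 55 for each unit, where Pb is the price buyers pay.
Supply in terms of Pb becomes Qs = -119 + 5(Pb + 55) = 156 + 5Pb. Setting this equal to demand: 656.5 - 0.5Pb = 156 + 5Pb, so Pb = 91.
Sellers receive Ps = 91 + 55 = 146; Q' = 656.5 − 0.5·91 = 611.
Government outlay = subsidy × quantity = 55 × 611 = 33605.

Government cost = $33605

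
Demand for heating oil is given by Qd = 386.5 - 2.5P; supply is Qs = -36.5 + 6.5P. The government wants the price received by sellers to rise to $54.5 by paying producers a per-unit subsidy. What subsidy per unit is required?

At a seller price of 54.5, quantity supplied is -36.5 + 6.5·54.5 = 317.75.
Buyers absorb 317.75 only when they pay Pb with 386.5 − 2.5·Pb = 317.75, i.e. Pb = 27.5.
s = Ps − Pb = 54.5 − 27.5 = 27.

Required subsidy s = $27 per unit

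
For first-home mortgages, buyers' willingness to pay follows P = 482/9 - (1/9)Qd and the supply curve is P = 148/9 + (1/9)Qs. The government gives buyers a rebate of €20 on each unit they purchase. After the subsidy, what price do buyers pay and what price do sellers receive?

Buyers pay €25; sellers receive €45

Pre-subsidy: 482/9 - (1/9)Q = 148/9 + (1/9)Q gives Q* = 167 and P* = 35.
With the rebate, buyers effectively pay Pb = Ps − 20, where Ps is the price sellers receive.
On the curves, Pb = 482/9 - (1/9)Q and Ps = 148/9 + (1/9)Q; the wedge Ps − Pb = 20 gives 148/9 + (1/9)Q − (482/9 - (1/9)Q) = 20, so Q' = 257.
Then Pb = 482/9 − (1/9)·257 = 25 and Ps = 148/9 + (1/9)·257 = 45.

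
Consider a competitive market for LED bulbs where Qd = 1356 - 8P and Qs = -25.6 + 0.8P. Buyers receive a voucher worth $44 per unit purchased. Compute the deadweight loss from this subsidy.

Deadweight loss = $704

Pre-subsidy: 1356 - 8P = -25.6 + 0.8P gives P* = 157, Q* = 100.
With the rebate, buyers effectively pay Pb = Ps − 44, where Ps is the price sellers receive.
Demand in terms of Ps becomes Qd = 1356 − 8(Ps − 44) = 1708 - 8Ps. Setting this equal to supply: 1708 - 8Ps = -25.6 + 0.8Ps, so Ps = 197.
Buyers pay Pb = 197 − 44 = 153; Q' = -25.6 + 0.8·197 = 132.
The subsidy expands output by 132 − 100 = 32 past the efficient level; on those units the gap between marginal cost and willingness to pay runs from 0 up to 44.
DWL = ½ × 44 × 32 = 704.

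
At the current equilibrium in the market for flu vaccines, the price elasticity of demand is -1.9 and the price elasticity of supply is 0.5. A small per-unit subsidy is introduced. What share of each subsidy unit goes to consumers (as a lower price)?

Consumer share = 5/24

For a small subsidy around the equilibrium, the benefit split depends on the relative slopes, which at a point are proportional to the elasticities.
Buyer share = εs/(εs + |εd|) = 0.5/(0.5 + 1.9) = 5/24; seller share = |εd|/(εs + |εd|) = 19/24.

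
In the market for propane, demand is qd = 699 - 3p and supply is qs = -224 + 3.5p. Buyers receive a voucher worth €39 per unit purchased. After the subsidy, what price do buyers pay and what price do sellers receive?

Pre-subsidy: 699 - 3p = -224 + 3.5p gives p* = 142, q* = 273.
With the rebate, buyers effectively pay pb = ps − 39, where ps is the price sellers receive.
Demand in terms of ps becomes qd = 699 − 3(ps − 39) = 816 - 3ps. Setting this equal to supply: 816 - 3ps = -224 + 3.5ps, so ps = 160.
Buyers pay pb = 160 − 39 = 121; q' = -224 + 3.5·160 = 336.

Buyers pay €121; sellers receive €160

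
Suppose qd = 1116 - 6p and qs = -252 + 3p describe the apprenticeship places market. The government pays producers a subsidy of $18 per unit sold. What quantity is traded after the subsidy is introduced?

Pre-subsidy: 1116 - 6p = -252 + 3p gives p* = 152, q* = 204.
With the subsidy, sellers receive ps = pb + 18 for each unit, where pb is the price buyers pay.
Supply in terms of pb becomes qs = -252 + 3(pb + 18) = -198 + 3pb. Setting this equal to demand: 1116 - 6pb = -198 + 3pb, so pb = 146.
Sellers receive ps = 146 + 18 = 164; q' = 1116 − 6·146 = 240.

q' = 240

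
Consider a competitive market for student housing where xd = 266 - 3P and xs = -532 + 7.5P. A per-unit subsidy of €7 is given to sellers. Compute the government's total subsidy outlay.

Pre-subsidy: 266 - 3P = -532 + 7.5P gives P* = 76, x* = 38.
With the subsidy, sellers receive Ps = Pb + 7 for each unit, where Pb is the price buyers pay.
Supply in terms of Pb becomes xs = -532 + 7.5(Pb + 7) = -479.5 + 7.5Pb. Setting this equal to demand: 266 - 3Pb = -479.5 + 7.5Pb, so Pb = 71.
Sellers receive Ps = 71 + 7 = 78; x' = 266 − 3·71 = 53.
Government outlay = subsidy × quantity = 7 × 53 = 371.

Government cost = €371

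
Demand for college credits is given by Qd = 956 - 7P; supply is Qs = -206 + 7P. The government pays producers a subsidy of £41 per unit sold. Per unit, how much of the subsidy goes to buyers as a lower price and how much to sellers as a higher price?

Buyers gain £20.5 per unit; sellers gain £20.5 per unit

Pre-subsidy: 956 - 7P = -206 + 7P gives P* = 83, Q* = 375.
With the subsidy, sellers receive Ps = Pb + 41 for each unit, where Pb is the price buyers pay.
Supply in terms of Pb becomes Qs = -206 + 7(Pb + 41) = 81 + 7Pb. Setting this equal to demand: 956 - 7Pb = 81 + 7Pb, so Pb = 62.5.
Sellers receive Ps = 62.5 + 41 = 103.5; Q' = 956 − 7·62.5 = 518.5.
Buyers' price falls by P* − Pb = 83 − 62.5 = 20.5; sellers' price rises by Ps − P* = 103.5 − 83 = 20.5.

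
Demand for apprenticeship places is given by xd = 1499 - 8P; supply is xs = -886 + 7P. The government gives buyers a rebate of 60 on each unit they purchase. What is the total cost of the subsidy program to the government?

Government cost = 27060

Pre-subsidy: 1499 - 8P = -886 + 7P gives P* = 159, x* = 227.
With the rebate, buyers effectively pay Pb = Ps − 60, where Ps is the price sellers receive.
Demand in terms of Ps becomes xd = 1499 − 8(Ps − 60) = 1979 - 8Ps. Setting this equal to supply: 1979 - 8Ps = -886 + 7Ps, so Ps = 191.
Buyers pay Pb = 191 − 60 = 131; x' = -886 + 7·191 = 451.
Government outlay = subsidy × quantity = 60 × 451 = 27060.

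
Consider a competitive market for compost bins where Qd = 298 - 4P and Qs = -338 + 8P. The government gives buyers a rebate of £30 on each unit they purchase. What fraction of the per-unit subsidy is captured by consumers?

Pre-subsidy: 298 - 4P = -338 + 8P gives P* = 53, Q* = 86.
With the rebate, buyers effectively pay Pb = Ps − 30, where Ps is the price sellers receive.
Demand in terms of Ps becomes Qd = 298 − 4(Ps − 30) = 418 - 4Ps. Setting this equal to supply: 418 - 4Ps = -338 + 8Ps, so Ps = 63.
Buyers pay Pb = 63 − 30 = 33; Q' = -338 + 8·63 = 166.
Buyers' price falls by P* − Pb = 53 − 33 = 20; sellers' price rises by Ps − P* = 63 − 53 = 10.
So consumers capture 20/30 = 2/3 of each unit of subsidy.

Consumer share = 2/3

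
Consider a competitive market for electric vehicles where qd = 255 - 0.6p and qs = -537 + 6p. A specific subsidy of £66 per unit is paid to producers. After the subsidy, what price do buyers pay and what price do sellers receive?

Pre-subsidy: 255 - 0.6p = -537 + 6p gives p* = 120, q* = 183.
With the subsidy, sellers receive ps = pb + 66 for each unit, where pb is the price buyers pay.
Supply in terms of pb becomes qs = -537 + 6(pb + 66) = -141 + 6pb. Setting this equal to demand: 255 - 0.6pb = -141 + 6pb, so pb = 60.
Sellers receive ps = 60 + 66 = 126; q' = 255 − 0.6·60 = 219.

Buyers pay £60; sellers receive £126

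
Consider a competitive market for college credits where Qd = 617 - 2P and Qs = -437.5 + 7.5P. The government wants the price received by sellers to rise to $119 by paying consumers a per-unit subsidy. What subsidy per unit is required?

Required subsidy s = $38 per unit

At a seller price of 119, quantity supplied is -437.5 + 7.5·119 = 455.
Buyers absorb 455 only when they pay Pb with 617 − 2·Pb = 455, i.e. Pb = 81.
s = Ps − Pb = 119 − 81 = 38.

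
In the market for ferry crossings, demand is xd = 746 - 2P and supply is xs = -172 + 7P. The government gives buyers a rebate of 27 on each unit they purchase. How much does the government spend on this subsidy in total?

Government cost = 15768

Pre-subsidy: 746 - 2P = -172 + 7P gives P* = 102, x* = 542.
With the rebate, buyers effectively pay Pb = Ps − 27, where Ps is the price sellers receive.
Demand in terms of Ps becomes xd = 746 − 2(Ps − 27) = 800 - 2Ps. Setting this equal to supply: 800 - 2Ps = -172 + 7Ps, so Ps = 108.
Buyers pay Pb = 108 − 27 = 81; x' = -172 + 7·108 = 584.
Government outlay = subsidy × quantity = 27 × 584 = 15768.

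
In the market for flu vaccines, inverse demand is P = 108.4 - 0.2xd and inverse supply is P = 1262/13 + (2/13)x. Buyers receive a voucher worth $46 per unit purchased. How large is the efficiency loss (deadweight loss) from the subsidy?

Deadweight loss = $2990

Pre-subsidy: 108.4 - 0.2x = 1262/13 + (2/13)x gives x* = 32 and P* = 102.
With the rebate, buyers effectively pay Pb = Ps − 46, where Ps is the price sellers receive.
On the curves, Pb = 108.4 - 0.2x and Ps = 1262/13 + (2/13)x; the wedge Ps − Pb = 46 gives 1262/13 + (2/13)x − (108.4 - 0.2x) = 46, so x' = 162.
Then Pb = 108.4 − 0.2·162 = 76 and Ps = 1262/13 + (2/13)·162 = 122.
The subsidy expands output by 162 − 32 = 130 past the efficient level; on those units the gap between marginal cost and willingness to pay runs from 0 up to 46.
DWL = ½ × 46 × 130 = 2990.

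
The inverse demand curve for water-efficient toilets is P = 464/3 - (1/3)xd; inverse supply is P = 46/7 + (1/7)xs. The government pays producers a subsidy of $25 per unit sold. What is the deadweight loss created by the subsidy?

Deadweight loss = $656.25

Pre-subsidy: 464/3 - (1/3)x = 46/7 + (1/7)x gives x* = 311 and P* = 51.
With the subsidy, sellers receive Ps = Pb + 25 for each unit, where Pb is the price buyers pay.
On the curves, Pb = 464/3 - (1/3)x and Ps = 46/7 + (1/7)x; the wedge Ps − Pb = 25 gives 46/7 + (1/7)x − (464/3 - (1/3)x) = 25, so x' = 363.5.
Then Pb = 464/3 − (1/3)·363.5 = 33.5 and Ps = 46/7 + (1/7)·363.5 = 58.5.
The subsidy expands output by 363.5 − 311 = 52.5 past the efficient level; on those units the gap between marginal cost and willingness to pay runs from 0 up to 25.
DWL = ½ × 25 × 52.5 = 656.25.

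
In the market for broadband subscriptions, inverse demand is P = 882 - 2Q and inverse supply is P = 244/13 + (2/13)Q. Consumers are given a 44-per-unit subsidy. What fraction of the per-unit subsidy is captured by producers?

Producer share = 1/14

Pre-subsidy: 882 - 2Q = 244/13 + (2/13)Q gives Q* = 5611/14 and P* = 563/7.
With the rebate, buyers effectively pay Pb = Ps − 44, where Ps is the price sellers receive.
On the curves, Pb = 882 - 2Q and Ps = 244/13 + (2/13)Q; the wedge Ps − Pb = 44 gives 244/13 + (2/13)Q − (882 - 2Q) = 44, so Q' = 5897/14.
Then Pb = 882 − 2·(5897/14) = 277/7 and Ps = 244/13 + (2/13)·(5897/14) = 585/7.
Buyers' price falls by P* − Pb = 563/7 − 277/7 = 286/7; sellers' price rises by Ps − P* = 585/7 − 563/7 = 22/7.
So producers capture (22/7)/44 = 1/14 of each unit of subsidy.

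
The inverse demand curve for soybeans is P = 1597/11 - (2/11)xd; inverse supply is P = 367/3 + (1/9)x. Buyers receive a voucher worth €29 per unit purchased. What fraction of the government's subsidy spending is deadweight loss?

Pre-subsidy: 1597/11 - (2/11)x = 367/3 + (1/9)x gives x* = 78 and P* = 131.
With the rebate, buyers effectively pay Pb = Ps − 29, where Ps is the price sellers receive.
On the curves, Pb = 1597/11 - (2/11)x and Ps = 367/3 + (1/9)x; the wedge Ps − Pb = 29 gives 367/3 + (1/9)x − (1597/11 - (2/11)x) = 29, so x' = 177.
Then Pb = 1597/11 − (2/11)·177 = 113 and Ps = 367/3 + (1/9)·177 = 142.
ΔCS = ½(78 + 177)(131 − 113) = 2295; ΔPS = ½(78 + 177)(142 − 131) = 1402.5.
Government spending = 29 × 177 = 5133.
DWL = ½ × 29 × (177 − 78) = 1435.5; fraction = 1435.5 / 5133 = 33/118.

DWL / government spending = 33/118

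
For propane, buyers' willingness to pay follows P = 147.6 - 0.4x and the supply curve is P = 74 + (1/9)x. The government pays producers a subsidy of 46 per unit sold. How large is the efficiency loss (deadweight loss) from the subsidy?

Pre-subsidy: 147.6 - 0.4x = 74 + (1/9)x gives x* = 144 and P* = 90.
With the subsidy, sellers receive Ps = Pb + 46 for each unit, where Pb is the price buyers pay.
On the curves, Pb = 147.6 - 0.4x and Ps = 74 + (1/9)x; the wedge Ps − Pb = 46 gives 74 + (1/9)x − (147.6 - 0.4x) = 46, so x' = 234.
Then Pb = 147.6 − 0.4·234 = 54 and Ps = 74 + (1/9)·234 = 100.
The subsidy expands output by 234 − 144 = 90 past the efficient level; on those units the gap between marginal cost and willingness to pay runs from 0 up to 46.
DWL = ½ × 46 × 90 = 2070.

Deadweight loss = 2070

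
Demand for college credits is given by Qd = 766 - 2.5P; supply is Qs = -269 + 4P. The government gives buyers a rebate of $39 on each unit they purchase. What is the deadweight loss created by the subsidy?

Pre-subsidy: 766 - 2.5P = -269 + 4P gives P* = 2070/13, Q* = 4783/13.
With the rebate, buyers effectively pay Pb = Ps − 39, where Ps is the price sellers receive.
Demand in terms of Ps becomes Qd = 766 − 2.5(Ps − 39) = 863.5 - 2.5Ps. Setting this equal to supply: 863.5 - 2.5Ps = -269 + 4Ps, so Ps = 2265/13.
Buyers pay Pb = 2265/13 − 39 = 1758/13; Q' = -269 + 4·(2265/13) = 5563/13.
The subsidy expands output by 5563/13 − 4783/13 = 60 past the efficient level; on those units the gap between marginal cost and willingness to pay runs from 0 up to 39.
DWL = ½ × 39 × 60 = 1170.

Deadweight loss = $1170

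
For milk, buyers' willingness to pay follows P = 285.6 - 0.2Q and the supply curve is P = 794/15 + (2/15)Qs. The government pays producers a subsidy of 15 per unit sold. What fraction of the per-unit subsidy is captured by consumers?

Pre-subsidy: 285.6 - 0.2Q = 794/15 + (2/15)Q gives Q* = 698 and P* = 146.
With the subsidy, sellers receive Ps = Pb + 15 for each unit, where Pb is the price buyers pay.
On the curves, Pb = 285.6 - 0.2Q and Ps = 794/15 + (2/15)Q; the wedge Ps − Pb = 15 gives 794/15 + (2/15)Q − (285.6 - 0.2Q) = 15, so Q' = 743.
Then Pb = 285.6 − 0.2·743 = 137 and Ps = 794/15 + (2/15)·743 = 152.
Buyers' price falls by P* − Pb = 146 − 137 = 9; sellers' price rises by Ps − P* = 152 − 146 = 6.
So consumers capture 9/15 = 0.6 of each unit of subsidy.

Consumer share = 0.6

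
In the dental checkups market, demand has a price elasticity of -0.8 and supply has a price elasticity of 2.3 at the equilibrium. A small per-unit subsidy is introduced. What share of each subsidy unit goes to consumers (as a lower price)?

Consumer share = 23/31

For a small subsidy around the equilibrium, the benefit split depends on the relative slopes, which at a point are proportional to the elasticities.
Buyer share = εs/(εs + |εd|) = 2.3/(2.3 + 0.8) = 23/31; seller share = |εd|/(εs + |εd|) = 8/31.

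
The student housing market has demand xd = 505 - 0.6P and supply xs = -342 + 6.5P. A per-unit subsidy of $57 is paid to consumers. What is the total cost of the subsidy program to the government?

Pre-subsidy: 505 - 0.6P = -342 + 6.5P gives P* = 8470/71, x* = 30773/71.
With the rebate, buyers effectively pay Pb = Ps − 57, where Ps is the price sellers receive.
Demand in terms of Ps becomes xd = 505 − 0.6(Ps − 57) = 539.2 - 0.6Ps. Setting this equal to supply: 539.2 - 0.6Ps = -342 + 6.5Ps, so Ps = 8812/71.
Buyers pay Pb = 8812/71 − 57 = 4765/71; x' = -342 + 6.5·(8812/71) = 32996/71.
Government outlay = subsidy × quantity = 57 × 32996/71 = 1880772/71.

Government cost = 1880772/71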